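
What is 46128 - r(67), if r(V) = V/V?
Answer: 46127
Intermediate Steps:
r(V) = 1
46128 - r(67) = 46128 - 1*1 = 46128 - 1 = 46127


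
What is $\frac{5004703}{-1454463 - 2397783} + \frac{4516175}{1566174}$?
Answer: $\frac{796598446894}{502773960567} \approx 1.5844$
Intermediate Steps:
$\frac{5004703}{-1454463 - 2397783} + \frac{4516175}{1566174} = \frac{5004703}{-1454463 - 2397783} + 4516175 \cdot \frac{1}{1566174} = \frac{5004703}{-3852246} + \frac{4516175}{1566174} = 5004703 \left(- \frac{1}{3852246}\right) + \frac{4516175}{1566174} = - \frac{5004703}{3852246} + \frac{4516175}{1566174} = \frac{796598446894}{502773960567}$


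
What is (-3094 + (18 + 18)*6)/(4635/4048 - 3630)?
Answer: 11650144/14689605 ≈ 0.79309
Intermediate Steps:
(-3094 + (18 + 18)*6)/(4635/4048 - 3630) = (-3094 + 36*6)/(4635*(1/4048) - 3630) = (-3094 + 216)/(4635/4048 - 3630) = -2878/(-14689605/4048) = -2878*(-4048/14689605) = 11650144/14689605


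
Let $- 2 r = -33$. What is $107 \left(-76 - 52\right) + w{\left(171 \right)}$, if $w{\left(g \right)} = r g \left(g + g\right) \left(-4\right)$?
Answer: $-3873508$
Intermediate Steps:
$r = \frac{33}{2}$ ($r = \left(- \frac{1}{2}\right) \left(-33\right) = \frac{33}{2} \approx 16.5$)
$w{\left(g \right)} = - 132 g^{2}$ ($w{\left(g \right)} = \frac{33 g \left(g + g\right) \left(-4\right)}{2} = \frac{33 g 2 g \left(-4\right)}{2} = \frac{33 g \left(- 8 g\right)}{2} = \frac{33 \left(- 8 g^{2}\right)}{2} = - 132 g^{2}$)
$107 \left(-76 - 52\right) + w{\left(171 \right)} = 107 \left(-76 - 52\right) - 132 \cdot 171^{2} = 107 \left(-128\right) - 3859812 = -13696 - 3859812 = -3873508$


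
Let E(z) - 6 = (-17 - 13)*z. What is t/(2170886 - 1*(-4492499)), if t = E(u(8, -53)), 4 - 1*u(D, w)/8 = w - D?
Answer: -15594/6663385 ≈ -0.0023403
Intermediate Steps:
u(D, w) = 32 - 8*w + 8*D (u(D, w) = 32 - 8*(w - D) = 32 + (-8*w + 8*D) = 32 - 8*w + 8*D)
E(z) = 6 - 30*z (E(z) = 6 + (-17 - 13)*z = 6 - 30*z)
t = -15594 (t = 6 - 30*(32 - 8*(-53) + 8*8) = 6 - 30*(32 + 424 + 64) = 6 - 30*520 = 6 - 15600 = -15594)
t/(2170886 - 1*(-4492499)) = -15594/(2170886 - 1*(-4492499)) = -15594/(2170886 + 4492499) = -15594/6663385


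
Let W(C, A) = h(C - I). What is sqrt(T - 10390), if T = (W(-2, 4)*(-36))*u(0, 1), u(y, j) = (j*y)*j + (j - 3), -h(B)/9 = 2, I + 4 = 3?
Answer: I*sqrt(11686) ≈ 108.1*I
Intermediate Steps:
I = -1 (I = -4 + 3 = -1)
h(B) = -18 (h(B) = -9*2 = -18)
W(C, A) = -18
u(y, j) = -3 + j + y*j**2 (u(y, j) = y*j**2 + (-3 + j) = -3 + j + y*j**2)
T = -1296 (T = (-18*(-36))*(-3 + 1 + 0*1**2) = 648*(-3 + 1 + 0*1) = 648*(-3 + 1 + 0) = 648*(-2) = -1296)
sqrt(T - 10390) = sqrt(-1296 - 10390) = sqrt(-11686) = I*sqrt(11686)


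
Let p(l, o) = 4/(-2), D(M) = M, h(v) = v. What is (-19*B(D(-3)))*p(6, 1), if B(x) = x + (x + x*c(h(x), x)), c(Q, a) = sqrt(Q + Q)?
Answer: -228 - 114*I*sqrt(6) ≈ -228.0 - 279.24*I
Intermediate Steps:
p(l, o) = -2 (p(l, o) = 4*(-1/2) = -2)
c(Q, a) = sqrt(2)*sqrt(Q) (c(Q, a) = sqrt(2*Q) = sqrt(2)*sqrt(Q))
B(x) = 2*x + sqrt(2)*x**(3/2) (B(x) = x + (x + x*(sqrt(2)*sqrt(x))) = x + (x + sqrt(2)*x**(3/2)) = 2*x + sqrt(2)*x**(3/2))
(-19*B(D(-3)))*p(6, 1) = -(-57)*(2 + sqrt(2)*sqrt(-3))*(-2) = -(-57)*(2 + sqrt(2)*(I*sqrt(3)))*(-2) = -(-57)*(2 + I*sqrt(6))*(-2) = -19*(-6 - 3*I*sqrt(6))*(-2) = (114 + 57*I*sqrt(6))*(-2) = -228 - 114*I*sqrt(6)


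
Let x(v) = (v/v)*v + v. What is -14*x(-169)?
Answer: 4732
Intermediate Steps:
x(v) = 2*v (x(v) = 1*v + v = v + v = 2*v)
-14*x(-169) = -28*(-169) = -14*(-338) = 4732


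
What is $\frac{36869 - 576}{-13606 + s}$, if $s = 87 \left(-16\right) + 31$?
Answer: $- \frac{36293}{14967} \approx -2.4249$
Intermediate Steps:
$s = -1361$ ($s = -1392 + 31 = -1361$)
$\frac{36869 - 576}{-13606 + s} = \frac{36869 - 576}{-13606 - 1361} = \frac{36293}{-14967} = 36293 \left(- \frac{1}{14967}\right) = - \frac{36293}{14967}$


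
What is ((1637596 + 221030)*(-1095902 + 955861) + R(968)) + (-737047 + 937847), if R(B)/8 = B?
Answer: -260283635122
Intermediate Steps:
R(B) = 8*B
((1637596 + 221030)*(-1095902 + 955861) + R(968)) + (-737047 + 937847) = ((1637596 + 221030)*(-1095902 + 955861) + 8*968) + (-737047 + 937847) = (1858626*(-140041) + 7744) + 200800 = (-260283843666 + 7744) + 200800 = -260283835922 + 200800 = -260283635122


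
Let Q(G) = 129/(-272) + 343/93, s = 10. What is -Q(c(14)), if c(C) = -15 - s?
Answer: -81299/25296 ≈ -3.2139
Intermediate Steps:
c(C) = -25 (c(C) = -15 - 1*10 = -15 - 10 = -25)
Q(G) = 81299/25296 (Q(G) = 129*(-1/272) + 343*(1/93) = -129/272 + 343/93 = 81299/25296)
-Q(c(14)) = -1*81299/25296 = -81299/25296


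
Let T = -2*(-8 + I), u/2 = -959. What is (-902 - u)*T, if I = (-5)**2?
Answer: -34544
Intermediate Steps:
u = -1918 (u = 2*(-959) = -1918)
I = 25
T = -34 (T = -2*(-8 + 25) = -2*17 = -34)
(-902 - u)*T = (-902 - 1*(-1918))*(-34) = (-902 + 1918)*(-34) = 1016*(-34) = -34544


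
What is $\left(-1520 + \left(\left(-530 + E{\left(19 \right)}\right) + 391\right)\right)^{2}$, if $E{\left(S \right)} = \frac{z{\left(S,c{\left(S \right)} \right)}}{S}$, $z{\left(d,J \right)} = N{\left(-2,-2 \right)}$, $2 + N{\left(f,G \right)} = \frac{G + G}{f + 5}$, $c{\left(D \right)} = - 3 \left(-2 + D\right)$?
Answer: $\frac{8944052329}{3249} \approx 2.7529 \cdot 10^{6}$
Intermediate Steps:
$c{\left(D \right)} = 6 - 3 D$
$N{\left(f,G \right)} = -2 + \frac{2 G}{5 + f}$ ($N{\left(f,G \right)} = -2 + \frac{G + G}{f + 5} = -2 + \frac{2 G}{5 + f}$)
$z{\left(d,J \right)} = - \frac{10}{3}$ ($z{\left(d,J \right)} = \frac{2 \left(-5 - 2 - -2\right)}{5 - 2} = \frac{2 \left(-5 - 2 + 2\right)}{3} = 2 \cdot \frac{1}{3} \left(-5\right) = - \frac{10}{3}$)
$E{\left(S \right)} = - \frac{10}{3 S}$
$\left(-1520 + \left(\left(-530 + E{\left(19 \right)}\right) + 391\right)\right)^{2} = \left(-1520 + \left(\left(-530 - \frac{10}{3 \cdot 19}\right) + 391\right)\right)^{2} = \left(-1520 + \left(\left(-530 - \frac{10}{57}\right) + 391\right)\right)^{2} = \left(-1520 + \left(- \frac{30220}{57} + 391\right)\right)^{2} = \left(-1520 - \frac{7933}{57}\right)^{2} = \left(- \frac{94573}{57}\right)^{2} = \frac{8944052329}{3249}$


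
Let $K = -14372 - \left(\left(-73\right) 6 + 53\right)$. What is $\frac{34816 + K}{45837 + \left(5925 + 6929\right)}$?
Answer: $\frac{20829}{58691} \approx 0.35489$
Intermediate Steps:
$K = -13987$ ($K = -14372 - \left(-438 + 53\right) = -14372 - -385 = -14372 + 385 = -13987$)
$\frac{34816 + K}{45837 + \left(5925 + 6929\right)} = \frac{34816 - 13987}{45837 + \left(5925 + 6929\right)} = \frac{20829}{45837 + 12854} = \frac{20829}{58691}$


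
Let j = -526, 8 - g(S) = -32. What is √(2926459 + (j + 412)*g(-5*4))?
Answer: √2921899 ≈ 1709.4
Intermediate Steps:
g(S) = 40 (g(S) = 8 - 1*(-32) = 8 + 32 = 40)
√(2926459 + (j + 412)*g(-5*4)) = √(2926459 + (-526 + 412)*40) = √(2926459 - 114*40) = √(2926459 - 4560) = √2921899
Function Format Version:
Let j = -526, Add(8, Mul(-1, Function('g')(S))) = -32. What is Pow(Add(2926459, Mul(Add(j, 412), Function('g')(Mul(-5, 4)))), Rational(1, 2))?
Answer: Pow(2921899, Rational(1, 2)) ≈ 1709.4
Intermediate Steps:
Function('g')(S) = 40 (Function('g')(S) = Add(8, Mul(-1, -32)) = Add(8, 32) = 40)
Pow(Add(2926459, Mul(Add(j, 412), Function('g')(Mul(-5, 4)))), Rational(1, 2)) = Pow(Add(2926459, Mul(Add(-526, 412), 40)), Rational(1, 2)) = Pow(Add(2926459, Mul(-114, 40)), Rational(1, 2)) = Pow(Add(2926459, -4560), Rational(1, 2)) = Pow(2921899, Rational(1, 2))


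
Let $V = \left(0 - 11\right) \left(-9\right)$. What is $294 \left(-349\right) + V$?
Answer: $-102507$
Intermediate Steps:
$V = 99$ ($V = \left(-11\right) \left(-9\right) = 99$)
$294 \left(-349\right) + V = 294 \left(-349\right) + 99 = -102606 + 99 = -102507$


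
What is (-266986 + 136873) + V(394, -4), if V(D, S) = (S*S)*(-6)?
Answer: -130209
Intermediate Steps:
V(D, S) = -6*S² (V(D, S) = S²*(-6) = -6*S²)
(-266986 + 136873) + V(394, -4) = (-266986 + 136873) - 6*(-4)² = -130113 - 6*16 = -130113 - 96 = -130209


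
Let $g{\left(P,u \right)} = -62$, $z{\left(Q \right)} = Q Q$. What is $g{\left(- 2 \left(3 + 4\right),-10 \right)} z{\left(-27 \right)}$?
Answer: $-45198$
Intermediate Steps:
$z{\left(Q \right)} = Q^{2}$
$g{\left(- 2 \left(3 + 4\right),-10 \right)} z{\left(-27 \right)} = - 62 \left(-27\right)^{2} = \left(-62\right) 729 = -45198$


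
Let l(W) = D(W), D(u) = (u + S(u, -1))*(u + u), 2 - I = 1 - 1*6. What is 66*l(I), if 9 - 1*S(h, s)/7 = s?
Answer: 71148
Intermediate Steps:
I = 7 (I = 2 - (1 - 1*6) = 2 - (1 - 6) = 2 - 1*(-5) = 2 + 5 = 7)
S(h, s) = 63 - 7*s
D(u) = 2*u*(70 + u) (D(u) = (u + (63 - 7*(-1)))*(u + u) = (u + (63 + 7))*(2*u) = (u + 70)*(2*u) = (70 + u)*(2*u) = 2*u*(70 + u))
l(W) = 2*W*(70 + W)
66*l(I) = 66*(2*7*(70 + 7)) = 66*(2*7*77) = 66*1078 = 71148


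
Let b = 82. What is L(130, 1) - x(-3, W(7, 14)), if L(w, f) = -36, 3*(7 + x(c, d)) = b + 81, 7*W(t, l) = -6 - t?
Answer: -250/3 ≈ -83.333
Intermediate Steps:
W(t, l) = -6/7 - t/7 (W(t, l) = (-6 - t)/7 = -6/7 - t/7)
x(c, d) = 142/3 (x(c, d) = -7 + (82 + 81)/3 = -7 + (1/3)*163 = -7 + 163/3 = 142/3)
L(130, 1) - x(-3, W(7, 14)) = -36 - 1*142/3 = -36 - 142/3 = -250/3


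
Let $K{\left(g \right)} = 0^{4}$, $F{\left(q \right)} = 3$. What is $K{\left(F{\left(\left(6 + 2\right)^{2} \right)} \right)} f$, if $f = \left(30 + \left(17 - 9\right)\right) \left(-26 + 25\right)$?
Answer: $0$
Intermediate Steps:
$K{\left(g \right)} = 0$
$f = -38$ ($f = \left(30 + \left(17 - 9\right)\right) \left(-1\right) = \left(30 + 8\right) \left(-1\right) = 38 \left(-1\right) = -38$)
$K{\left(F{\left(\left(6 + 2\right)^{2} \right)} \right)} f = 0 \left(-38\right) = 0$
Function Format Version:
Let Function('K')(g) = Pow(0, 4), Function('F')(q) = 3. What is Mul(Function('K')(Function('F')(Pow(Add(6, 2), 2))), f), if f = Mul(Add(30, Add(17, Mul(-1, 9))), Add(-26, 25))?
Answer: 0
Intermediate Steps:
Function('K')(g) = 0
f = -38 (f = Mul(Add(30, Add(17, -9)), -1) = Mul(Add(30, 8), -1) = Mul(38, -1) = -38)
Mul(Function('K')(Function('F')(Pow(Add(6, 2), 2))), f) = Mul(0, -38) = 0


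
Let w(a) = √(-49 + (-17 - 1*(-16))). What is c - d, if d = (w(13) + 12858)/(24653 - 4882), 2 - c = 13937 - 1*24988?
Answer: 218516005/19771 - 5*I*√2/19771 ≈ 11052.0 - 0.00035765*I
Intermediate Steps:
w(a) = 5*I*√2 (w(a) = √(-49 + (-17 + 16)) = √(-49 - 1) = √(-50) = 5*I*√2)
c = 11053 (c = 2 - (13937 - 1*24988) = 2 - (13937 - 24988) = 2 - 1*(-11051) = 2 + 11051 = 11053)
d = 12858/19771 + 5*I*√2/19771 (d = (5*I*√2 + 12858)/(24653 - 4882) = (12858 + 5*I*√2)/19771 = (12858 + 5*I*√2)*(1/19771) = 12858/19771 + 5*I*√2/19771 ≈ 0.65035 + 0.00035765*I)
c - d = 11053 - (12858/19771 + 5*I*√2/19771) = 11053 + (-12858/19771 - 5*I*√2/19771) = 218516005/19771 - 5*I*√2/19771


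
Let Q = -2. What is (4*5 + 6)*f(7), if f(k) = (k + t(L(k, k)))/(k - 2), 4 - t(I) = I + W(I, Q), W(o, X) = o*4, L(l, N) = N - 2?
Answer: -364/5 ≈ -72.800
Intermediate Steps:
L(l, N) = -2 + N
W(o, X) = 4*o
t(I) = 4 - 5*I (t(I) = 4 - (I + 4*I) = 4 - 5*I)
f(k) = (14 - 4*k)/(-2 + k) (f(k) = (k + (4 - 5*(-2 + k)))/(k - 2) = (k + (4 + (10 - 5*k)))/(-2 + k) = (k + (14 - 5*k))/(-2 + k) = (14 - 4*k)/(-2 + k))
(4*5 + 6)*f(7) = (4*5 + 6)*(2*(7 - 2*7)/(-2 + 7)) = (20 + 6)*(2*(7 - 14)/5) = 26*(2*(⅕)*(-7)) = 26*(-14/5) = -364/5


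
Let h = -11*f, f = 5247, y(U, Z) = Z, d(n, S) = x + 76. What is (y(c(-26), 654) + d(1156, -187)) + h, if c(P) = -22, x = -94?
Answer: -57081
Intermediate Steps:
d(n, S) = -18 (d(n, S) = -94 + 76 = -18)
h = -57717 (h = -11*5247 = -57717)
(y(c(-26), 654) + d(1156, -187)) + h = (654 - 18) - 57717 = 636 - 57717 = -57081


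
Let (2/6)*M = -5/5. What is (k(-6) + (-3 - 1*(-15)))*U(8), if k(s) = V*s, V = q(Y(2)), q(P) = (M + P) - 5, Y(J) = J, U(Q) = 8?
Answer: 384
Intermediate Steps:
M = -3 (M = 3*(-5/5) = 3*(-5*⅕) = 3*(-1) = -3)
q(P) = -8 + P (q(P) = (-3 + P) - 5 = -8 + P)
V = -6 (V = -8 + 2 = -6)
k(s) = -6*s
(k(-6) + (-3 - 1*(-15)))*U(8) = (-6*(-6) + (-3 - 1*(-15)))*8 = (36 + (-3 + 15))*8 = (36 + 12)*8 = 48*8 = 384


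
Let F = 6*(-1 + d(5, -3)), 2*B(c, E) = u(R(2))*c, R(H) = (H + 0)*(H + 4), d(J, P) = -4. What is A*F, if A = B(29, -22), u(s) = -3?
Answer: 1305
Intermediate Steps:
R(H) = H*(4 + H)
B(c, E) = -3*c/2 (B(c, E) = (-3*c)/2 = -3*c/2)
A = -87/2 (A = -3/2*29 = -87/2 ≈ -43.500)
F = -30 (F = 6*(-1 - 4) = 6*(-5) = -30)
A*F = -87/2*(-30) = 1305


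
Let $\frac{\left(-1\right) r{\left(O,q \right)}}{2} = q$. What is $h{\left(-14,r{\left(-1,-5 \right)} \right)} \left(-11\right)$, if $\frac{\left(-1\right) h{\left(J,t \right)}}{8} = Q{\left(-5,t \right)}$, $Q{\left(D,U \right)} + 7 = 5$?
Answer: $-176$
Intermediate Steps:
$Q{\left(D,U \right)} = -2$ ($Q{\left(D,U \right)} = -7 + 5 = -2$)
$r{\left(O,q \right)} = - 2 q$
$h{\left(J,t \right)} = 16$ ($h{\left(J,t \right)} = \left(-8\right) \left(-2\right) = 16$)
$h{\left(-14,r{\left(-1,-5 \right)} \right)} \left(-11\right) = 16 \left(-11\right) = -176$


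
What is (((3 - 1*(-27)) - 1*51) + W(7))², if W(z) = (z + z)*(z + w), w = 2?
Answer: 11025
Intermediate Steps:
W(z) = 2*z*(2 + z) (W(z) = (z + z)*(z + 2) = (2*z)*(2 + z) = 2*z*(2 + z))
(((3 - 1*(-27)) - 1*51) + W(7))² = (((3 - 1*(-27)) - 1*51) + 2*7*(2 + 7))² = (((3 + 27) - 51) + 2*7*9)² = ((30 - 51) + 126)² = (-21 + 126)² = 105² = 11025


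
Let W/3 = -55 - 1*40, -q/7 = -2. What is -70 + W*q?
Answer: -4060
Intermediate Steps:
q = 14 (q = -7*(-2) = 14)
W = -285 (W = 3*(-55 - 1*40) = 3*(-55 - 40) = 3*(-95) = -285)
-70 + W*q = -70 - 285*14 = -70 - 3990 = -4060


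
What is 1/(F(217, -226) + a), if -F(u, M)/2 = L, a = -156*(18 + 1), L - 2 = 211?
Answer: -1/3390 ≈ -0.00029499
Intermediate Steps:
L = 213 (L = 2 + 211 = 213)
a = -2964 (a = -156*19 = -2964)
F(u, M) = -426 (F(u, M) = -2*213 = -426)
1/(F(217, -226) + a) = 1/(-426 - 2964) = 1/(-3390) = -1/3390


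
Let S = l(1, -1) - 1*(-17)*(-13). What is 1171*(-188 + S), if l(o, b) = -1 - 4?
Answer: -484794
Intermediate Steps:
l(o, b) = -5
S = -226 (S = -5 - 1*(-17)*(-13) = -5 + 17*(-13) = -5 - 221 = -226)
1171*(-188 + S) = 1171*(-188 - 226) = 1171*(-414) = -484794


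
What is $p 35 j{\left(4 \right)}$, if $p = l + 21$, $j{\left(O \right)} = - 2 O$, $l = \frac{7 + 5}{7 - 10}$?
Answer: $-4760$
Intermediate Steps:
$l = -4$ ($l = \frac{12}{-3} = 12 \left(- \frac{1}{3}\right) = -4$)
$p = 17$ ($p = -4 + 21 = 17$)
$p 35 j{\left(4 \right)} = 17 \cdot 35 \left(\left(-2\right) 4\right) = 595 \left(-8\right) = -4760$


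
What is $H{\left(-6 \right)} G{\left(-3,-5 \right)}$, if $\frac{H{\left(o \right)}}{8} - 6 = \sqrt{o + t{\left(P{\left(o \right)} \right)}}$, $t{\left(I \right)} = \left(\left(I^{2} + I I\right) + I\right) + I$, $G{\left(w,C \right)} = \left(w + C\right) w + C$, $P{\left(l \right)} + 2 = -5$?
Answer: $912 + 152 \sqrt{78} \approx 2254.4$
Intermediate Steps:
$P{\left(l \right)} = -7$ ($P{\left(l \right)} = -2 - 5 = -7$)
$G{\left(w,C \right)} = C + w \left(C + w\right)$ ($G{\left(w,C \right)} = \left(C + w\right) w + C = w \left(C + w\right) + C = C + w \left(C + w\right)$)
$t{\left(I \right)} = 2 I + 2 I^{2}$ ($t{\left(I \right)} = \left(\left(I^{2} + I^{2}\right) + I\right) + I = \left(2 I^{2} + I\right) + I = \left(I + 2 I^{2}\right) + I = 2 I + 2 I^{2}$)
$H{\left(o \right)} = 48 + 8 \sqrt{84 + o}$ ($H{\left(o \right)} = 48 + 8 \sqrt{o + 2 \left(-7\right) \left(1 - 7\right)} = 48 + 8 \sqrt{o + 2 \left(-7\right) \left(-6\right)} = 48 + 8 \sqrt{o + 84} = 48 + 8 \sqrt{84 + o}$)
$H{\left(-6 \right)} G{\left(-3,-5 \right)} = \left(48 + 8 \sqrt{84 - 6}\right) \left(-5 + \left(-3\right)^{2} - -15\right) = \left(48 + 8 \sqrt{78}\right) \left(-5 + 9 + 15\right) = \left(48 + 8 \sqrt{78}\right) 19 = 912 + 152 \sqrt{78}$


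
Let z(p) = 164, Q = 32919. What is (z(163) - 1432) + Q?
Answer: 31651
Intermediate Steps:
(z(163) - 1432) + Q = (164 - 1432) + 32919 = -1268 + 32919 = 31651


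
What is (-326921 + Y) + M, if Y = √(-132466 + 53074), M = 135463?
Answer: -191458 + 4*I*√4962 ≈ -1.9146e+5 + 281.77*I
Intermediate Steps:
Y = 4*I*√4962 (Y = √(-79392) = 4*I*√4962 ≈ 281.77*I)
(-326921 + Y) + M = (-326921 + 4*I*√4962) + 135463 = -191458 + 4*I*√4962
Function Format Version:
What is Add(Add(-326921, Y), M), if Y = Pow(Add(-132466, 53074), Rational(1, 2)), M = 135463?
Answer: Add(-191458, Mul(4, I, Pow(4962, Rational(1, 2)))) ≈ Add(-1.9146e+5, Mul(281.77, I))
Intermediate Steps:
Y = Mul(4, I, Pow(4962, Rational(1, 2))) (Y = Pow(-79392, Rational(1, 2)) = Mul(4, I, Pow(4962, Rational(1, 2))) ≈ Mul(281.77, I))
Add(Add(-326921, Y), M) = Add(Add(-326921, Mul(4, I, Pow(4962, Rational(1, 2)))), 135463) = Add(-191458, Mul(4, I, Pow(4962, Rational(1, 2))))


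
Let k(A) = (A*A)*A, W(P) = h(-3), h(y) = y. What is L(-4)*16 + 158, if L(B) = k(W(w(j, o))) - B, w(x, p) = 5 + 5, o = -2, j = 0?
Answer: -210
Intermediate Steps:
w(x, p) = 10
W(P) = -3
k(A) = A³ (k(A) = A²*A = A³)
L(B) = -27 - B (L(B) = (-3)³ - B = -27 - B)
L(-4)*16 + 158 = (-27 - 1*(-4))*16 + 158 = (-27 + 4)*16 + 158 = -23*16 + 158 = -368 + 158 = -210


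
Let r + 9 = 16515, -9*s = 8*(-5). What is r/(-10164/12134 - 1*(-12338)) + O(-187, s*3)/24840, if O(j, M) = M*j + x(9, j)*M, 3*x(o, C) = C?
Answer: 251852808203/209167106598 ≈ 1.2041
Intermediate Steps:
s = 40/9 (s = -8*(-5)/9 = -⅑*(-40) = 40/9 ≈ 4.4444)
x(o, C) = C/3
r = 16506 (r = -9 + 16515 = 16506)
O(j, M) = 4*M*j/3 (O(j, M) = M*j + (j/3)*M = M*j + M*j/3 = 4*M*j/3)
r/(-10164/12134 - 1*(-12338)) + O(-187, s*3)/24840 = 16506/(-10164/12134 - 1*(-12338)) + ((4/3)*((40/9)*3)*(-187))/24840 = 16506/(-10164*1/12134 + 12338) + ((4/3)*(40/3)*(-187))*(1/24840) = 16506/(-5082/6067 + 12338) - 29920/9*1/24840 = 16506/(74849564/6067) - 748/5589 = 16506*(6067/74849564) - 748/5589 = 50070951/37424782 - 748/5589 = 251852808203/209167106598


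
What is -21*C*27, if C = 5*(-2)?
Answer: 5670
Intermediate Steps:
C = -10
-21*C*27 = -21*(-10)*27 = 210*27 = 5670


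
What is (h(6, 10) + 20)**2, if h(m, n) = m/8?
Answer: 6889/16 ≈ 430.56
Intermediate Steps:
h(m, n) = m/8 (h(m, n) = m*(1/8) = m/8)
(h(6, 10) + 20)**2 = ((1/8)*6 + 20)**2 = (3/4 + 20)**2 = (83/4)**2 = 6889/16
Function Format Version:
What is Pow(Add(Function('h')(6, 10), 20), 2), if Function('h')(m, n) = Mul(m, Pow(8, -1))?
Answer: Rational(6889, 16) ≈ 430.56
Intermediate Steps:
Function('h')(m, n) = Mul(Rational(1, 8), m) (Function('h')(m, n) = Mul(m, Rational(1, 8)) = Mul(Rational(1, 8), m))
Pow(Add(Function('h')(6, 10), 20), 2) = Pow(Add(Mul(Rational(1, 8), 6), 20), 2) = Pow(Add(Rational(3, 4), 20), 2) = Pow(Rational(83, 4), 2) = Rational(6889, 16)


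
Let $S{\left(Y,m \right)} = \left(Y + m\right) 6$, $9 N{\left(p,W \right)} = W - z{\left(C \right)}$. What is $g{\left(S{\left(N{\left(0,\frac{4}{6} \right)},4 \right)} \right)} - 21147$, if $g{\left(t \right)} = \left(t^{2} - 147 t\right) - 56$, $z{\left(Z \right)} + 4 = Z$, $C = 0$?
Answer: $- \frac{1980719}{81} \approx -24453.0$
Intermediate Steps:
$z{\left(Z \right)} = -4 + Z$
$N{\left(p,W \right)} = \frac{4}{9} + \frac{W}{9}$ ($N{\left(p,W \right)} = \frac{W - \left(-4 + 0\right)}{9} = \frac{W - -4}{9} = \frac{W + 4}{9} = \frac{4 + W}{9} = \frac{4}{9} + \frac{W}{9}$)
$S{\left(Y,m \right)} = 6 Y + 6 m$
$g{\left(t \right)} = -56 + t^{2} - 147 t$
$g{\left(S{\left(N{\left(0,\frac{4}{6} \right)},4 \right)} \right)} - 21147 = \left(-56 + \left(6 \left(\frac{4}{9} + \frac{4 \cdot \frac{1}{6}}{9}\right) + 6 \cdot 4\right)^{2} - 147 \left(6 \left(\frac{4}{9} + \frac{4 \cdot \frac{1}{6}}{9}\right) + 6 \cdot 4\right)\right) - 21147 = \left(-56 + \left(6 \left(\frac{4}{9} + \frac{4 \cdot \frac{1}{6}}{9}\right) + 24\right)^{2} - 147 \left(6 \left(\frac{4}{9} + \frac{4 \cdot \frac{1}{6}}{9}\right) + 24\right)\right) - 21147 = \left(-56 + \left(6 \left(\frac{4}{9} + \frac{1}{9} \cdot \frac{2}{3}\right) + 24\right)^{2} - 147 \left(6 \left(\frac{4}{9} + \frac{1}{9} \cdot \frac{2}{3}\right) + 24\right)\right) - 21147 = \left(-56 + \left(6 \left(\frac{4}{9} + \frac{2}{27}\right) + 24\right)^{2} - 147 \left(6 \left(\frac{4}{9} + \frac{2}{27}\right) + 24\right)\right) - 21147 = \left(-56 + \left(6 \cdot \frac{14}{27} + 24\right)^{2} - 147 \left(6 \cdot \frac{14}{27} + 24\right)\right) - 21147 = \left(-56 + \left(\frac{28}{9} + 24\right)^{2} - 147 \left(\frac{28}{9} + 24\right)\right) - 21147 = \left(-56 + \left(\frac{244}{9}\right)^{2} - \frac{11956}{3}\right) - 21147 = \left(-56 + \frac{59536}{81} - \frac{11956}{3}\right) - 21147 = - \frac{267812}{81} - 21147 = - \frac{1980719}{81}$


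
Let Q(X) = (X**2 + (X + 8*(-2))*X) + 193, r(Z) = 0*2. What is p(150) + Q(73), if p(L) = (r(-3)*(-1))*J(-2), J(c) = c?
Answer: 9683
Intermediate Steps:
r(Z) = 0
Q(X) = 193 + X**2 + X*(-16 + X) (Q(X) = (X**2 + (X - 16)*X) + 193 = (X**2 + (-16 + X)*X) + 193 = (X**2 + X*(-16 + X)) + 193 = 193 + X**2 + X*(-16 + X))
p(L) = 0 (p(L) = (0*(-1))*(-2) = 0*(-2) = 0)
p(150) + Q(73) = 0 + (193 - 16*73 + 2*73**2) = 0 + (193 - 1168 + 2*5329) = 0 + (193 - 1168 + 10658) = 0 + 9683 = 9683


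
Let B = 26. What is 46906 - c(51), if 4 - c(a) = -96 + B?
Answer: 46832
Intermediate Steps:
c(a) = 74 (c(a) = 4 - (-96 + 26) = 4 - 1*(-70) = 4 + 70 = 74)
46906 - c(51) = 46906 - 1*74 = 46906 - 74 = 46832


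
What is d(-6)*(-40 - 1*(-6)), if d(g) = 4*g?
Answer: 816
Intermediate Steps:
d(-6)*(-40 - 1*(-6)) = (4*(-6))*(-40 - 1*(-6)) = -24*(-40 + 6) = -24*(-34) = 816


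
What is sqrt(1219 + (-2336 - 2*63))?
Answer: I*sqrt(1243) ≈ 35.256*I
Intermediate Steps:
sqrt(1219 + (-2336 - 2*63)) = sqrt(1219 + (-2336 - 1*126)) = sqrt(1219 + (-2336 - 126)) = sqrt(1219 - 2462) = sqrt(-1243) = I*sqrt(1243)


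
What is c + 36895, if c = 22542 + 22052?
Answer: 81489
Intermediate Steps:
c = 44594
c + 36895 = 44594 + 36895 = 81489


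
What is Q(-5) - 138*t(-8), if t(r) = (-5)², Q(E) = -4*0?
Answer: -3450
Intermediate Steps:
Q(E) = 0
t(r) = 25
Q(-5) - 138*t(-8) = 0 - 138*25 = 0 - 3450 = -3450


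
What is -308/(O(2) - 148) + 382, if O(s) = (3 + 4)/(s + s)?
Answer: 224702/585 ≈ 384.11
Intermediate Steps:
O(s) = 7/(2*s) (O(s) = 7/((2*s)) = 7*(1/(2*s)) = 7/(2*s))
-308/(O(2) - 148) + 382 = -308/((7/2)/2 - 148) + 382 = -308/((7/2)*(1/2) - 148) + 382 = -308/(7/4 - 148) + 382 = -308/(-585/4) + 382 = -308*(-4/585) + 382 = 1232/585 + 382 = 224702/585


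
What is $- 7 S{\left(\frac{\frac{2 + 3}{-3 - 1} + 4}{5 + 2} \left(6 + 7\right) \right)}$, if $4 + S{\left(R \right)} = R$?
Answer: $- \frac{31}{4} \approx -7.75$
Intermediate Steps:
$S{\left(R \right)} = -4 + R$
$- 7 S{\left(\frac{\frac{2 + 3}{-3 - 1} + 4}{5 + 2} \left(6 + 7\right) \right)} = - 7 \left(-4 + \frac{\frac{2 + 3}{-3 - 1} + 4}{5 + 2} \left(6 + 7\right)\right) = - 7 \left(-4 + \frac{\frac{5}{-4} + 4}{7} \cdot 13\right) = - 7 \left(-4 + \left(5 \left(- \frac{1}{4}\right) + 4\right) \frac{1}{7} \cdot 13\right) = - 7 \left(-4 + \left(- \frac{5}{4} + 4\right) \frac{1}{7} \cdot 13\right) = - 7 \left(-4 + \frac{11}{4} \cdot \frac{1}{7} \cdot 13\right) = - 7 \left(-4 + \frac{11}{28} \cdot 13\right) = - 7 \left(-4 + \frac{143}{28}\right) = \left(-7\right) \frac{31}{28} = - \frac{31}{4}$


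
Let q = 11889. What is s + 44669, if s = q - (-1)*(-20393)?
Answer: 36165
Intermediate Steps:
s = -8504 (s = 11889 - (-1)*(-20393) = 11889 - 1*20393 = 11889 - 20393 = -8504)
s + 44669 = -8504 + 44669 = 36165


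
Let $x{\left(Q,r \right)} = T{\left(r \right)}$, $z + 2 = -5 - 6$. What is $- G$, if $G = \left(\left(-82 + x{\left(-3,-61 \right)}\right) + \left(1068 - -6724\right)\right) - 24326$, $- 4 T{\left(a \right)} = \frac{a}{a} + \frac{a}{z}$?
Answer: $\frac{432053}{26} \approx 16617.0$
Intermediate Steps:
$z = -13$ ($z = -2 - 11 = -13$)
$T{\left(a \right)} = - \frac{1}{4} + \frac{a}{52}$ ($T{\left(a \right)} = - \frac{\frac{a}{a} + \frac{a}{-13}}{4} = - \frac{1 + a \left(- \frac{1}{13}\right)}{4} = - \frac{1 - \frac{a}{13}}{4} = - \frac{1}{4} + \frac{a}{52}$)
$x{\left(Q,r \right)} = - \frac{1}{4} + \frac{r}{52}$
$G = - \frac{432053}{26}$ ($G = \left(\left(-82 + \left(- \frac{1}{4} + \frac{1}{52} \left(-61\right)\right)\right) + \left(1068 - -6724\right)\right) - 24326 = \left(\left(-82 - \frac{37}{26}\right) + \left(1068 + 6724\right)\right) - 24326 = \left(\left(-82 - \frac{37}{26}\right) + 7792\right) - 24326 = \left(- \frac{2169}{26} + 7792\right) - 24326 = \frac{200423}{26} - 24326 = - \frac{432053}{26} \approx -16617.0$)
$- G = \left(-1\right) \left(- \frac{432053}{26}\right) = \frac{432053}{26}$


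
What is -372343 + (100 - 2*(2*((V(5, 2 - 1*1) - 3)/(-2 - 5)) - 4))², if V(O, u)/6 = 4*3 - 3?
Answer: -17323207/49 ≈ -3.5354e+5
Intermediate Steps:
V(O, u) = 54 (V(O, u) = 6*(4*3 - 3) = 6*(12 - 3) = 6*9 = 54)
-372343 + (100 - 2*(2*((V(5, 2 - 1*1) - 3)/(-2 - 5)) - 4))² = -372343 + (100 - 2*(2*((54 - 3)/(-2 - 5)) - 4))² = -372343 + (100 - 2*(2*(51/(-7)) - 4))² = -372343 + (100 - 2*(2*(51*(-⅐)) - 4))² = -372343 + (100 - 2*(2*(-51/7) - 4))² = -372343 + (100 - 2*(-102/7 - 4))² = -372343 + (100 - 2*(-130/7))² = -372343 + (100 + 260/7)² = -372343 + (960/7)² = -372343 + 921600/49 = -17323207/49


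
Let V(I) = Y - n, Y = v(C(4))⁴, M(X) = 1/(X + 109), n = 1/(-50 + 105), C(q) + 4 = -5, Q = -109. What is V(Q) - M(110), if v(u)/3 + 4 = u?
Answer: 27865396571/12045 ≈ 2.3134e+6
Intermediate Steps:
C(q) = -9 (C(q) = -4 - 5 = -9)
v(u) = -12 + 3*u
n = 1/55 ≈ 0.018182
M(X) = 1/(109 + X)
Y = 2313441 (Y = (-12 + 3*(-9))⁴ = (-12 - 27)⁴ = (-39)⁴ = 2313441)
V(I) = 127239254/55 (V(I) = 2313441 - 1*1/55 = 2313441 - 1/55 = 127239254/55)
V(Q) - M(110) = 127239254/55 - 1/(109 + 110) = 127239254/55 - 1/219 = 27865396571/12045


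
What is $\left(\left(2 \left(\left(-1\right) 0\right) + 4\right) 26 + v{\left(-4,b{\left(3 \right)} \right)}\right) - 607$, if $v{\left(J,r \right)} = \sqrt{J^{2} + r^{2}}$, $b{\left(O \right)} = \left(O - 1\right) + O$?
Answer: $-503 + \sqrt{41} \approx -496.6$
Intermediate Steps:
$b{\left(O \right)} = -1 + 2 O$ ($b{\left(O \right)} = \left(-1 + O\right) + O = -1 + 2 O$)
$\left(\left(2 \left(\left(-1\right) 0\right) + 4\right) 26 + v{\left(-4,b{\left(3 \right)} \right)}\right) - 607 = \left(\left(2 \left(\left(-1\right) 0\right) + 4\right) 26 + \sqrt{\left(-4\right)^{2} + \left(-1 + 2 \cdot 3\right)^{2}}\right) - 607 = \left(\left(2 \cdot 0 + 4\right) 26 + \sqrt{16 + \left(-1 + 6\right)^{2}}\right) - 607 = \left(\left(0 + 4\right) 26 + \sqrt{16 + 5^{2}}\right) - 607 = \left(4 \cdot 26 + \sqrt{16 + 25}\right) - 607 = \left(104 + \sqrt{41}\right) - 607 = -503 + \sqrt{41}$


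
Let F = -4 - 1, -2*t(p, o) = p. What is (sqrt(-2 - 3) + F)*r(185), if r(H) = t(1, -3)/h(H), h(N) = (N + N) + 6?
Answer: 5/752 - I*sqrt(5)/752 ≈ 0.0066489 - 0.0029735*I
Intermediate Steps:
t(p, o) = -p/2
h(N) = 6 + 2*N (h(N) = 2*N + 6 = 6 + 2*N)
r(H) = -1/(2*(6 + 2*H)) (r(H) = (-1/2*1)/(6 + 2*H) = -1/(2*(6 + 2*H)))
F = -5
(sqrt(-2 - 3) + F)*r(185) = (sqrt(-2 - 3) - 5)*(-1/(12 + 4*185)) = (sqrt(-5) - 5)*(-1/(12 + 740)) = (I*sqrt(5) - 5)*(-1/752) = (-5 + I*sqrt(5))*(-1*1/752) = (-5 + I*sqrt(5))*(-1/752) = 5/752 - I*sqrt(5)/752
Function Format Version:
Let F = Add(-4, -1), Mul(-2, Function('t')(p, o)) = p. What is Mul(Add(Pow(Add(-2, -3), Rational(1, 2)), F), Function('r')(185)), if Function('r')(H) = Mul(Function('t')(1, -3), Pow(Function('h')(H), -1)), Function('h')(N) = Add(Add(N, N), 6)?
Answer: Add(Rational(5, 752), Mul(Rational(-1, 752), I, Pow(5, Rational(1, 2)))) ≈ Add(0.0066489, Mul(-0.0029735, I))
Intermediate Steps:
Function('t')(p, o) = Mul(Rational(-1, 2), p)
Function('h')(N) = Add(6, Mul(2, N)) (Function('h')(N) = Add(Mul(2, N), 6) = Add(6, Mul(2, N)))
Function('r')(H) = Mul(Rational(-1, 2), Pow(Add(6, Mul(2, H)), -1)) (Function('r')(H) = Mul(Mul(Rational(-1, 2), 1), Pow(Add(6, Mul(2, H)), -1)) = Mul(Rational(-1, 2), Pow(Add(6, Mul(2, H)), -1)))
F = -5
Mul(Add(Pow(Add(-2, -3), Rational(1, 2)), F), Function('r')(185)) = Mul(Add(Pow(Add(-2, -3), Rational(1, 2)), -5), Mul(-1, Pow(Add(12, Mul(4, 185)), -1))) = Mul(Add(Pow(-5, Rational(1, 2)), -5), Mul(-1, Pow(Add(12, 740), -1))) = Mul(Add(Mul(I, Pow(5, Rational(1, 2))), -5), Mul(-1, Pow(752, -1))) = Mul(Add(-5, Mul(I, Pow(5, Rational(1, 2)))), Mul(-1, Rational(1, 752))) = Mul(Add(-5, Mul(I, Pow(5, Rational(1, 2)))), Rational(-1, 752)) = Add(Rational(5, 752), Mul(Rational(-1, 752), I, Pow(5, Rational(1, 2))))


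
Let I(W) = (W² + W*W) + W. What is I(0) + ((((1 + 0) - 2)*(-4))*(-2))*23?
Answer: -184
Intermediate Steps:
I(W) = W + 2*W² (I(W) = (W² + W²) + W = 2*W² + W = W + 2*W²)
I(0) + ((((1 + 0) - 2)*(-4))*(-2))*23 = 0*(1 + 2*0) + ((((1 + 0) - 2)*(-4))*(-2))*23 = 0*(1 + 0) + (((1 - 2)*(-4))*(-2))*23 = 0*1 + (-1*(-4)*(-2))*23 = 0 + (4*(-2))*23 = 0 - 8*23 = 0 - 184 = -184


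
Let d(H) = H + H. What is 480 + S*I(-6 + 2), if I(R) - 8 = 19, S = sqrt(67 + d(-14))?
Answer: 480 + 27*sqrt(39) ≈ 648.62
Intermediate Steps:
d(H) = 2*H
S = sqrt(39) (S = sqrt(67 + 2*(-14)) = sqrt(67 - 28) = sqrt(39) ≈ 6.2450)
I(R) = 27 (I(R) = 8 + 19 = 27)
480 + S*I(-6 + 2) = 480 + sqrt(39)*27 = 480 + 27*sqrt(39)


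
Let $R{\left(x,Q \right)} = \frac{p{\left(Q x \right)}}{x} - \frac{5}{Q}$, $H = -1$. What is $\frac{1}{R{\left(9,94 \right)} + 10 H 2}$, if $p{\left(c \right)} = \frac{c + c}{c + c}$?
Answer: $- \frac{846}{16871} \approx -0.050145$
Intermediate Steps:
$p{\left(c \right)} = 1$ ($p{\left(c \right)} = \frac{2 c}{2 c} = 2 c \frac{1}{2 c} = 1$)
$R{\left(x,Q \right)} = \frac{1}{x} - \frac{5}{Q}$ ($R{\left(x,Q \right)} = 1 \frac{1}{x} - \frac{5}{Q} = \frac{1}{x} - \frac{5}{Q}$)
$\frac{1}{R{\left(9,94 \right)} + 10 H 2} = \frac{1}{\left(\frac{1}{9} - \frac{5}{94}\right) + 10 \left(-1\right) 2} = \frac{1}{\left(\frac{1}{9} - \frac{5}{94}\right) - 20} = \frac{1}{\frac{49}{846} - 20} = \frac{1}{- \frac{16871}{846}} = - \frac{846}{16871}$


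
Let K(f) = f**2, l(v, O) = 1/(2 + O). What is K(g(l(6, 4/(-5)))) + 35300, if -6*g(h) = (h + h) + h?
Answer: 5083225/144 ≈ 35300.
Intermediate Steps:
g(h) = -h/2 (g(h) = -((h + h) + h)/6 = -(2*h + h)/6 = -h/2)
K(g(l(6, 4/(-5)))) + 35300 = (-1/(2*(2 + 4/(-5))))**2 + 35300 = (-1/(2*(2 + 4*(-1/5))))**2 + 35300 = (-1/(2*(2 - 4/5)))**2 + 35300 = (-1/(2*6/5))**2 + 35300 = (-1/2*5/6)**2 + 35300 = (-5/12)**2 + 35300 = 25/144 + 35300 = 5083225/144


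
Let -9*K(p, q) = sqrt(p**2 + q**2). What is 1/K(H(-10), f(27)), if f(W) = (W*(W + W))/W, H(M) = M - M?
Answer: -1/6 ≈ -0.16667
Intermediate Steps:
H(M) = 0
f(W) = 2*W (f(W) = (W*(2*W))/W = (2*W**2)/W = 2*W)
K(p, q) = -sqrt(p**2 + q**2)/9
1/K(H(-10), f(27)) = 1/(-sqrt(0**2 + (2*27)**2)/9) = 1/(-sqrt(0 + 54**2)/9) = 1/(-sqrt(0 + 2916)/9) = 1/(-sqrt(2916)/9) = 1/(-1/9*54) = 1/(-6) = -1/6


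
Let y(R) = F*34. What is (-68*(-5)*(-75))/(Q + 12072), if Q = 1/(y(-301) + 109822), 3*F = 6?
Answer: -2802195000/1326592081 ≈ -2.1123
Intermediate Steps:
F = 2 (F = (⅓)*6 = 2)
y(R) = 68 (y(R) = 2*34 = 68)
Q = 1/109890 (Q = 1/(68 + 109822) = 1/109890 ≈ 9.1000e-6)
(-68*(-5)*(-75))/(Q + 12072) = (-68*(-5)*(-75))/(1/109890 + 12072) = (340*(-75))/(1326592081/109890) = -25500*109890/1326592081 = -2802195000/1326592081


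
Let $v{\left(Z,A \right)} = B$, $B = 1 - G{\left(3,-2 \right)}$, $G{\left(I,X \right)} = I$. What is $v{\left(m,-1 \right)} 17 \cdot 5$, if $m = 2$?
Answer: $-170$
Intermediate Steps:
$B = -2$ ($B = 1 - 3 = -2$)
$v{\left(Z,A \right)} = -2$
$v{\left(m,-1 \right)} 17 \cdot 5 = \left(-2\right) 17 \cdot 5 = \left(-34\right) 5 = -170$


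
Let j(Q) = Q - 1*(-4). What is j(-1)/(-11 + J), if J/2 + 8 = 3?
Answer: -⅐ ≈ -0.14286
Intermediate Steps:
J = -10 (J = -16 + 2*3 = -16 + 6 = -10)
j(Q) = 4 + Q (j(Q) = Q + 4 = 4 + Q)
j(-1)/(-11 + J) = (4 - 1)/(-11 - 10) = 3/(-21) = 3*(-1/21) = -⅐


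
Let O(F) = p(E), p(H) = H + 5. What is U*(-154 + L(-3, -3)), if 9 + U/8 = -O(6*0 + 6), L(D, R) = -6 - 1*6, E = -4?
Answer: 13280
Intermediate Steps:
L(D, R) = -12 (L(D, R) = -6 - 6 = -12)
p(H) = 5 + H
O(F) = 1 (O(F) = 5 - 4 = 1)
U = -80 (U = -72 + 8*(-1*1) = -72 + 8*(-1) = -72 - 8 = -80)
U*(-154 + L(-3, -3)) = -80*(-154 - 12) = -80*(-166) = 13280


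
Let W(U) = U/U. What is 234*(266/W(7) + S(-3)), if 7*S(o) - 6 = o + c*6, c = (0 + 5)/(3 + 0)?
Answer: 438750/7 ≈ 62679.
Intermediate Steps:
c = 5/3 ≈ 1.6667
S(o) = 16/7 + o/7 (S(o) = 6/7 + (o + (5/3)*6)/7 = 6/7 + (o + 10)/7 = 6/7 + (10 + o)/7 = 6/7 + (10/7 + o/7) = 16/7 + o/7)
W(U) = 1
234*(266/W(7) + S(-3)) = 234*(266/1 + (16/7 + (1/7)*(-3))) = 234*(266*1 + (16/7 - 3/7)) = 234*(266 + 13/7) = 234*(1875/7) = 438750/7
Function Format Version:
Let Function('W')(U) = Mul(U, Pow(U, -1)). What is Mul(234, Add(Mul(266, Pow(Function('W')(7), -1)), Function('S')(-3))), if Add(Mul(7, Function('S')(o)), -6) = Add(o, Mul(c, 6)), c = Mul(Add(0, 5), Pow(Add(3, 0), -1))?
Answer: Rational(438750, 7) ≈ 62679.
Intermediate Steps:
c = Rational(5, 3) (c = Mul(5, Pow(3, -1)) = Mul(5, Rational(1, 3)) = Rational(5, 3) ≈ 1.6667)
Function('S')(o) = Add(Rational(16, 7), Mul(Rational(1, 7), o)) (Function('S')(o) = Add(Rational(6, 7), Mul(Rational(1, 7), Add(o, Mul(Rational(5, 3), 6)))) = Add(Rational(6, 7), Mul(Rational(1, 7), Add(o, 10))) = Add(Rational(6, 7), Mul(Rational(1, 7), Add(10, o))) = Add(Rational(6, 7), Add(Rational(10, 7), Mul(Rational(1, 7), o))) = Add(Rational(16, 7), Mul(Rational(1, 7), o)))
Function('W')(U) = 1
Mul(234, Add(Mul(266, Pow(Function('W')(7), -1)), Function('S')(-3))) = Mul(234, Add(Mul(266, Pow(1, -1)), Add(Rational(16, 7), Mul(Rational(1, 7), -3)))) = Mul(234, Add(Mul(266, 1), Add(Rational(16, 7), Rational(-3, 7)))) = Mul(234, Add(266, Rational(13, 7))) = Mul(234, Rational(1875, 7)) = Rational(438750, 7)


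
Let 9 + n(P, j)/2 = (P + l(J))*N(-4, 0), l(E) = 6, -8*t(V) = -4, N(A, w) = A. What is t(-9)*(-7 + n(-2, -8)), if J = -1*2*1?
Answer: -57/2 ≈ -28.500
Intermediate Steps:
t(V) = 1/2 (t(V) = -1/8*(-4) = 1/2)
J = -2 (J = -2*1 = -2)
n(P, j) = -66 - 8*P (n(P, j) = -18 + 2*((P + 6)*(-4)) = -18 + 2*((6 + P)*(-4)) = -18 + 2*(-24 - 4*P) = -18 + (-48 - 8*P) = -66 - 8*P)
t(-9)*(-7 + n(-2, -8)) = (-7 + (-66 - 8*(-2)))/2 = (-7 + (-66 + 16))/2 = (-7 - 50)/2 = (1/2)*(-57) = -57/2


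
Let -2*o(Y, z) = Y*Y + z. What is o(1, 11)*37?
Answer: -222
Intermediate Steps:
o(Y, z) = -z/2 - Y²/2 (o(Y, z) = -(Y*Y + z)/2 = -(Y² + z)/2 = -(z + Y²)/2 = -z/2 - Y²/2)
o(1, 11)*37 = (-½*11 - ½*1²)*37 = (-11/2 - ½*1)*37 = (-11/2 - ½)*37 = -6*37 = -222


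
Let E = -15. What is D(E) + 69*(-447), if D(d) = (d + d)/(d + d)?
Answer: -30842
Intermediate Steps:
D(d) = 1 (D(d) = (2*d)/((2*d)) = (2*d)*(1/(2*d)) = 1)
D(E) + 69*(-447) = 1 + 69*(-447) = 1 - 30843 = -30842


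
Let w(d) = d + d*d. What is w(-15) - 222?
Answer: -12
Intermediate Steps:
w(d) = d + d²
w(-15) - 222 = -15*(1 - 15) - 222 = -15*(-14) - 222 = 210 - 222 = -12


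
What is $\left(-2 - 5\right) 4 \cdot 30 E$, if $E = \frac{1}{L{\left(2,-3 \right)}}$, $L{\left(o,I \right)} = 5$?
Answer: $-168$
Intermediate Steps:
$E = \frac{1}{5} \approx 0.2$
$\left(-2 - 5\right) 4 \cdot 30 E = \left(-2 - 5\right) 4 \cdot 30 \cdot \frac{1}{5} = \left(-7\right) 4 \cdot 30 \cdot \frac{1}{5} = \left(-28\right) 30 \cdot \frac{1}{5} = \left(-840\right) \frac{1}{5} = -168$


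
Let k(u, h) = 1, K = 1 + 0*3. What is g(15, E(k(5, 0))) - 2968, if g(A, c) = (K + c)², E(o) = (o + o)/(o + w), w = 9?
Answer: -74164/25 ≈ -2966.6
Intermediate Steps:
K = 1 (K = 1 + 0 = 1)
E(o) = 2*o/(9 + o) (E(o) = (o + o)/(o + 9) = (2*o)/(9 + o) = 2*o/(9 + o))
g(A, c) = (1 + c)²
g(15, E(k(5, 0))) - 2968 = (1 + 2*1/(9 + 1))² - 2968 = (1 + 2*1/10)² - 2968 = (1 + 2*1*(⅒))² - 2968 = (1 + ⅕)² - 2968 = (6/5)² - 2968 = 36/25 - 2968 = -74164/25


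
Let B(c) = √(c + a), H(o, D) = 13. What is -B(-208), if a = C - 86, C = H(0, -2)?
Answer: -I*√281 ≈ -16.763*I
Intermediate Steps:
C = 13
a = -73 (a = 13 - 86 = -73)
B(c) = √(-73 + c) (B(c) = √(c - 73) = √(-73 + c))
-B(-208) = -√(-73 - 208) = -√(-281) = -I*√281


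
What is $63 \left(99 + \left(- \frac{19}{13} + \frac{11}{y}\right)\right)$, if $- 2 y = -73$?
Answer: $\frac{5849550}{949} \approx 6163.9$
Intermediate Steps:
$y = \frac{73}{2}$ ($y = \left(- \frac{1}{2}\right) \left(-73\right) = \frac{73}{2} \approx 36.5$)
$63 \left(99 + \left(- \frac{19}{13} + \frac{11}{y}\right)\right) = 63 \left(99 + \left(- \frac{19}{13} + \frac{11}{\frac{73}{2}}\right)\right) = 63 \left(99 + \left(\left(-19\right) \frac{1}{13} + 11 \cdot \frac{2}{73}\right)\right) = 63 \left(99 + \left(- \frac{19}{13} + \frac{22}{73}\right)\right) = 63 \left(99 - \frac{1101}{949}\right) = 63 \cdot \frac{92850}{949} = \frac{5849550}{949}$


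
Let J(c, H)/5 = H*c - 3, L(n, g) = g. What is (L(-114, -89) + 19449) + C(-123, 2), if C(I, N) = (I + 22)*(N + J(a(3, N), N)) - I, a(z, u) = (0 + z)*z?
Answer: 11706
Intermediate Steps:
a(z, u) = z**2 (a(z, u) = z*z = z**2)
J(c, H) = -15 + 5*H*c (J(c, H) = 5*(H*c - 3) = 5*(-3 + H*c) = -15 + 5*H*c)
C(I, N) = -I + (-15 + 46*N)*(22 + I) (C(I, N) = (I + 22)*(N + (-15 + 5*N*3**2)) - I = (22 + I)*(N + (-15 + 5*N*9)) - I = (22 + I)*(N + (-15 + 45*N)) - I = (22 + I)*(-15 + 46*N) - I = (-15 + 46*N)*(22 + I) - I = -I + (-15 + 46*N)*(22 + I))
(L(-114, -89) + 19449) + C(-123, 2) = (-89 + 19449) + (-330 - 16*(-123) + 1012*2 + 46*(-123)*2) = 19360 + (-330 + 1968 + 2024 - 11316) = 19360 - 7654 = 11706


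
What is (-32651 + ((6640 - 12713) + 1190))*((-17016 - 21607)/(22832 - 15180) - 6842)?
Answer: 983270822569/3826 ≈ 2.5700e+8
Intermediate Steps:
(-32651 + ((6640 - 12713) + 1190))*((-17016 - 21607)/(22832 - 15180) - 6842) = (-32651 + (-6073 + 1190))*(-38623/7652 - 6842) = (-32651 - 4883)*(-38623*1/7652 - 6842) = -37534*(-38623/7652 - 6842) = -37534*(-52393607/7652) = 983270822569/3826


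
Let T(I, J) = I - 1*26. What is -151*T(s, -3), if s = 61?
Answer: -5285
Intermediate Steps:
T(I, J) = -26 + I (T(I, J) = I - 26 = -26 + I)
-151*T(s, -3) = -151*(-26 + 61) = -151*35 = -5285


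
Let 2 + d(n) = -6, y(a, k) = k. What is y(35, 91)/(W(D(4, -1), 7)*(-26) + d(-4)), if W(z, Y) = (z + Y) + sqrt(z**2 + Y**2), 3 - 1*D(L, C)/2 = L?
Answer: 6279/8392 - 1183*sqrt(53)/8392 ≈ -0.27805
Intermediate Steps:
D(L, C) = 6 - 2*L
d(n) = -8 (d(n) = -2 - 6 = -8)
W(z, Y) = Y + z + sqrt(Y**2 + z**2) (W(z, Y) = (Y + z) + sqrt(Y**2 + z**2) = Y + z + sqrt(Y**2 + z**2))
y(35, 91)/(W(D(4, -1), 7)*(-26) + d(-4)) = 91/((7 + (6 - 2*4) + sqrt(7**2 + (6 - 2*4)**2))*(-26) - 8) = 91/((7 + (6 - 8) + sqrt(49 + (6 - 8)**2))*(-26) - 8) = 91/((7 - 2 + sqrt(49 + (-2)**2))*(-26) - 8) = 91/((7 - 2 + sqrt(49 + 4))*(-26) - 8) = 91/((7 - 2 + sqrt(53))*(-26) - 8) = 91/((5 + sqrt(53))*(-26) - 8) = 91/((-130 - 26*sqrt(53)) - 8) = 91/(-138 - 26*sqrt(53))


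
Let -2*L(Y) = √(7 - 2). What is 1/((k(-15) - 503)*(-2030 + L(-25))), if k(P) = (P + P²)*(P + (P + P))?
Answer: 1624/32812244207 - 2*√5/164061221035 ≈ 4.9466e-8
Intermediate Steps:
L(Y) = -√5/2 (L(Y) = -√(7 - 2)/2 = -√5/2)
k(P) = 3*P*(P + P²) (k(P) = (P + P²)*(P + 2*P) = (P + P²)*(3*P) = 3*P*(P + P²))
1/((k(-15) - 503)*(-2030 + L(-25))) = 1/((3*(-15)²*(1 - 15) - 503)*(-2030 - √5/2)) = 1/((3*225*(-14) - 503)*(-2030 - √5/2)) = 1/((-9450 - 503)*(-2030 - √5/2)) = 1/(-9953*(-2030 - √5/2)) = 1/(20204590 + 9953*√5/2)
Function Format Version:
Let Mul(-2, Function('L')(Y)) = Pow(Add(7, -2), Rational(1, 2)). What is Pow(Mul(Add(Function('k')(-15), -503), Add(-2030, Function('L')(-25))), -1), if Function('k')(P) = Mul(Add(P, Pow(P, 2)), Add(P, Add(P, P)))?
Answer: Add(Rational(1624, 32812244207), Mul(Rational(-2, 164061221035), Pow(5, Rational(1, 2)))) ≈ 4.9466e-8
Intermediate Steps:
Function('L')(Y) = Mul(Rational(-1, 2), Pow(5, Rational(1, 2))) (Function('L')(Y) = Mul(Rational(-1, 2), Pow(Add(7, -2), Rational(1, 2))) = Mul(Rational(-1, 2), Pow(5, Rational(1, 2))))
Function('k')(P) = Mul(3, P, Add(P, Pow(P, 2))) (Function('k')(P) = Mul(Add(P, Pow(P, 2)), Add(P, Mul(2, P))) = Mul(Add(P, Pow(P, 2)), Mul(3, P)) = Mul(3, P, Add(P, Pow(P, 2))))
Pow(Mul(Add(Function('k')(-15), -503), Add(-2030, Function('L')(-25))), -1) = Pow(Mul(Add(Mul(3, Pow(-15, 2), Add(1, -15)), -503), Add(-2030, Mul(Rational(-1, 2), Pow(5, Rational(1, 2))))), -1) = Pow(Mul(Add(Mul(3, 225, -14), -503), Add(-2030, Mul(Rational(-1, 2), Pow(5, Rational(1, 2))))), -1) = Pow(Mul(Add(-9450, -503), Add(-2030, Mul(Rational(-1, 2), Pow(5, Rational(1, 2))))), -1) = Pow(Mul(-9953, Add(-2030, Mul(Rational(-1, 2), Pow(5, Rational(1, 2))))), -1) = Pow(Add(20204590, Mul(Rational(9953, 2), Pow(5, Rational(1, 2)))), -1)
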